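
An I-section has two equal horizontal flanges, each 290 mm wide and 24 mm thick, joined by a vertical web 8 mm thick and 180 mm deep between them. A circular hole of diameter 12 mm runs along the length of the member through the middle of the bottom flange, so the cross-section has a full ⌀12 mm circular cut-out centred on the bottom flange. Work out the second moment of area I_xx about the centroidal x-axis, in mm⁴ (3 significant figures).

Decompose the section into non-overlapping parts with the origin at the bottom-left of its bounding rectangle.
Bottom flange: 290 × 24, A = 6 960 mm², y = 12 mm, Ī = 334 080 mm⁴.
Web: 8 × 180, A = 1 440 mm², y = 114 mm, Ī = 3 888 000 mm⁴.
Top flange: 290 × 24, A = 6 960 mm², y = 216 mm, Ī = 334 080 mm⁴.
Hole (subtracted): ⌀12, A = 113.1 mm², y = 12 mm, Ī = 1017.9 mm⁴.
Centroid: ȳ = ΣA·y / ΣA = 114.76 mm.
Transfer each piece to the centroidal x-axis using Ī + A·d² with d = y − 114.76:
  bottom flange: d = -102.76 mm → contributes +73 824 167 mm⁴
  web: d = -0.75661 mm → contributes +3 888 824 mm⁴
  top flange: d = 101.24 mm → contributes +71 675 642 mm⁴
  hole: d = -102.76 mm → contributes −1 195 204 mm⁴
Total I = 148 193 429 mm⁴.

I_xx ≈ 1.48 × 10⁸ mm⁴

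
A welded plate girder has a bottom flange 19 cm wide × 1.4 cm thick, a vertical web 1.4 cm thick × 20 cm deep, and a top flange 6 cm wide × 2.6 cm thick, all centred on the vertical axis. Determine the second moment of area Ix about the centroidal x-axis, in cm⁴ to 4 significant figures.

Split into non-overlapping primitives; take the origin at the lower-left of the bounding box.
Bottom plate: 19 × 1.4, A = 26.6 cm², y = 0.7 cm, Ī = 4.34467 cm⁴.
Web plate: 1.4 × 20, A = 28 cm², y = 11.4 cm, Ī = 933.333 cm⁴.
Top plate: 6 × 2.6, A = 15.6 cm², y = 22.7 cm, Ī = 8.788 cm⁴.
Centroid: ȳ = ΣA·y / ΣA = 9.8567 cm.
Transfer each piece to the centroidal x-axis using Ī + A·d² with d = y − 9.8567:
  bottom plate: d = -9.1567 cm → contributes +2234.62 cm⁴
  web plate: d = 1.5433 cm → contributes +1000.02 cm⁴
  top plate: d = 12.8433 cm → contributes +2582.02 cm⁴
Total I = 5816.66 cm⁴.

Ix ≈ 5817 cm⁴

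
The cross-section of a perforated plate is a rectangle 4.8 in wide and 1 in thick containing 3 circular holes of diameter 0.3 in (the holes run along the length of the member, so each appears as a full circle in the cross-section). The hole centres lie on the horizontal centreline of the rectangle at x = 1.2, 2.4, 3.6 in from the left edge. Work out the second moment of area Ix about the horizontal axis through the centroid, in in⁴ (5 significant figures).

Decompose the section into non-overlapping parts with the origin at the bottom-left of its bounding rectangle.
Plate: 4.8 × 1, A = 4.8 in², y = 0.5 in, Ī = 0.4 in⁴.
Hole 1 (subtracted): ⌀0.3, A = 0.07068583 in², y = 0.5 in, Ī = 0.0003976078 in⁴.
Hole 2 (subtracted): ⌀0.3, A = 0.07068583 in², y = 0.5 in, Ī = 0.0003976078 in⁴.
Hole 3 (subtracted): ⌀0.3, A = 0.07068583 in², y = 0.5 in, Ī = 0.0003976078 in⁴.
By symmetry the centroid is at mid-height, ȳ = 0.5 in.
All pieces are centred on the horizontal axis through the centroid, so I = ΣĪ (holes subtracted) = 0.3988072 in⁴.

Ix ≈ 0.39881 in⁴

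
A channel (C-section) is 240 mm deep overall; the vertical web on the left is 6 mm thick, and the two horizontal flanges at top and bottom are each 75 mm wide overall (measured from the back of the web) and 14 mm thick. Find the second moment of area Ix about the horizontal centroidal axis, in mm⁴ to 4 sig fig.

Decompose the section into non-overlapping parts with the origin at the bottom-left of its bounding rectangle.
Web: 6 × 240, A = 1 440 mm², y = 120 mm, Ī = 6 912 000 mm⁴.
Top flange (beyond web): 69 × 14, A = 966 mm², y = 233 mm, Ī = 15 778 mm⁴.
Bottom flange (beyond web): 69 × 14, A = 966 mm², y = 7 mm, Ī = 15 778 mm⁴.
By symmetry the centroid is at mid-height, ȳ = 120 mm.
Transfer each piece to the horizontal centroidal axis using Ī + A·d² with d = y − 120:
  web: d = 0 mm → contributes +6 912 000 mm⁴
  top flange (beyond web): d = 113 mm → contributes +12 350 632 mm⁴
  bottom flange (beyond web): d = -113 mm → contributes +12 350 632 mm⁴
Total I = 31 613 264 mm⁴.

Ix ≈ 3.161 × 10⁷ mm⁴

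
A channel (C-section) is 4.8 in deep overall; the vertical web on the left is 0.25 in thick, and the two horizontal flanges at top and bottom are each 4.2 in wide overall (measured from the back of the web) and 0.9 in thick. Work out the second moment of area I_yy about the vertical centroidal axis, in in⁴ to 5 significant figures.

Treat the section as a set of non-overlapping primitives; coordinates are from the bounding-box lower-left.
Web: 0.25 × 4.8, A = 1.2 in², x = 0.125 in, Ī = 0.00625 in⁴.
Top flange (beyond web): 3.95 × 0.9, A = 3.555 in², x = 2.225 in, Ī = 4.622241 in⁴.
Bottom flange (beyond web): 3.95 × 0.9, A = 3.555 in², x = 2.225 in, Ī = 4.622241 in⁴.
Centroid: x̄ = ΣA·x / ΣA = 1.921751 in.
Transfer each piece to the vertical centroidal axis using Ī + A·d² with d = x − 1.921751:
  web: d = -1.796751 in → contributes +3.880227 in⁴
  top flange (beyond web): d = 0.3032491 in → contributes +4.949158 in⁴
  bottom flange (beyond web): d = 0.3032491 in → contributes +4.949158 in⁴
Total I = 13.77854 in⁴.

I_yy ≈ 13.779 in⁴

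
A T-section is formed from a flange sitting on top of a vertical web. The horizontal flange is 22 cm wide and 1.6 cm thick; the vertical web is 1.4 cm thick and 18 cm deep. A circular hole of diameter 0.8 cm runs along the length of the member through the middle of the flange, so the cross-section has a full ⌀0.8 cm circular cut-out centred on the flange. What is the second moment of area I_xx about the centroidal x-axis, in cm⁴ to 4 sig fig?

I_xx ≈ 2090 cm⁴

Decompose the section into non-overlapping parts with the origin at the bottom-left of its bounding rectangle.
Flange: 22 × 1.6, A = 35.2 cm², y = 18.8 cm, Ī = 7.50933 cm⁴.
Web: 1.4 × 18, A = 25.2 cm², y = 9 cm, Ī = 680.4 cm⁴.
Hole (subtracted): ⌀0.8, A = 0.502655 cm², y = 18.8 cm, Ī = 0.0201062 cm⁴.
Centroid: ȳ = ΣA·y / ΣA = 14.6769 cm.
Transfer each piece to the centroidal x-axis using Ī + A·d² with d = y − 14.6769:
  flange: d = 4.12305 cm → contributes +605.894 cm⁴
  web: d = -5.67695 cm → contributes +1492.54 cm⁴
  hole: d = 4.12305 cm → contributes −8.56503 cm⁴
Total I = 2089.87 cm⁴.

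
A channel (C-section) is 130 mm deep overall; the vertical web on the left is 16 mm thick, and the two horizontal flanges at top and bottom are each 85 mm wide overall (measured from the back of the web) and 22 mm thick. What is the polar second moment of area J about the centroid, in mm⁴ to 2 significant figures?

Decompose the section into non-overlapping parts with the origin at the bottom-left of its bounding rectangle.
Web: 16 × 130, A = 2 080 mm², y = 65 mm, Ī = 2 929 333 mm⁴.
Top flange (beyond web): 69 × 22, A = 1 518 mm², y = 119 mm, Ī = 61 226 mm⁴.
Bottom flange (beyond web): 69 × 22, A = 1 518 mm², y = 11 mm, Ī = 61 226 mm⁴.
By symmetry the centroid is at mid-height, ȳ = 65 mm.
Transfer each piece to the centroidal x-axis using Ī + A·d² with d = y − 65:
  web: d = 0 mm → contributes +2 929 333 mm⁴
  top flange (beyond web): d = 54 mm → contributes +4 487 714 mm⁴
  bottom flange (beyond web): d = -54 mm → contributes +4 487 714 mm⁴
Total I = 11 904 761 mm⁴.
For the y-axis: x̄ = 33.22 mm.
Repeating about the centroidal y-axis gives I_y = 3 478 432 mm⁴.
Polar second moment: J = I_x + I_y = 15 383 193 mm⁴.

J ≈ 1.5 × 10⁷ mm⁴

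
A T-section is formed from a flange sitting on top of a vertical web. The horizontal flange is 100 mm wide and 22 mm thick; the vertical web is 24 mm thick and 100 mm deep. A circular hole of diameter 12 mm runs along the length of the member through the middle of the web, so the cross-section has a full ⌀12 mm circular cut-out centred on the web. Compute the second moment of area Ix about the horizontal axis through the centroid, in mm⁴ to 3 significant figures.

Ix ≈ 6.26 × 10⁶ mm⁴

Split into non-overlapping primitives; take the origin at the lower-left of the bounding box.
Flange: 100 × 22, A = 2 200 mm², y = 111 mm, Ī = 88 733 mm⁴.
Web: 24 × 100, A = 2 400 mm², y = 50 mm, Ī = 2 000 000 mm⁴.
Hole (subtracted): ⌀12, A = 113.1 mm², y = 50 mm, Ī = 1017.9 mm⁴.
Centroid: ȳ = ΣA·y / ΣA = 79.909 mm.
Transfer each piece to the horizontal axis through the centroid using Ī + A·d² with d = y − 79.909:
  flange: d = 31.091 mm → contributes +2 215 327 mm⁴
  web: d = -29.909 mm → contributes +4 146 955 mm⁴
  hole: d = -29.909 mm → contributes −102 191 mm⁴
Total I = 6 260 091 mm⁴.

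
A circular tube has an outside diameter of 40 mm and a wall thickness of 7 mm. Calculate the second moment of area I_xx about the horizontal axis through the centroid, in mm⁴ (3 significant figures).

Break the section into simple shapes (no overlaps), measuring from the bottom-left corner of the bounding box.
Outer circle: ⌀40, A = 1256.6 mm², y = 20 mm, Ī = 125 664 mm⁴.
Bore (subtracted): ⌀26, A = 530.93 mm², y = 20 mm, Ī = 22 432 mm⁴.
By symmetry the centroid is at mid-height, ȳ = 20 mm.
All pieces are centred on the horizontal axis through the centroid, so I = ΣĪ (holes subtracted) = 103 232 mm⁴.

I_xx ≈ 1.03 × 10⁵ mm⁴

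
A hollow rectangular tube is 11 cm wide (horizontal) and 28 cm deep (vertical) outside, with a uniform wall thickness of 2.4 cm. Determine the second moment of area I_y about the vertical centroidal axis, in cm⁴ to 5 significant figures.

I_y ≈ 2644.9 cm⁴

Break the section into simple shapes (no overlaps), measuring from the bottom-left corner of the bounding box.
Outer rectangle: 11 × 28, A = 308 cm², x = 5.5 cm, Ī = 3105.667 cm⁴.
Inner void (subtracted): 6.2 × 23.2, A = 143.84 cm², x = 5.5 cm, Ī = 460.7675 cm⁴.
By symmetry the centroid is at mid-width, x̄ = 5.5 cm.
All pieces are centred on the vertical centroidal axis, so I = ΣĪ (holes subtracted) = 2644.899 cm⁴.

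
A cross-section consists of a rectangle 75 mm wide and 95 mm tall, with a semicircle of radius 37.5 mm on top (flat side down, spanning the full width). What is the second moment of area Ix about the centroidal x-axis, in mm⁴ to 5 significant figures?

Break the section into simple shapes (no overlaps), measuring from the bottom-left corner of the bounding box.
Rectangular body: 75 × 95, A = 7 125 mm², y = 47.5 mm, Ī = 5 358 594 mm⁴.
Semicircular cap: semicircle r = 37.5, A = 2208.932 mm², y = 110.9155 mm, Ī = 217048.7 mm⁴.
Centroid: ȳ = ΣA·y / ΣA = 62.50767 mm.
Transfer each piece to the centroidal x-axis using Ī + A·d² with d = y − 62.50767:
  rectangular body: d = -15.00767 mm → contributes +6 963 358 mm⁴
  semicircular cap: d = 48.40783 mm → contributes +5 393 279 mm⁴
Total I = 12 356 637 mm⁴.

Ix ≈ 1.2357 × 10⁷ mm⁴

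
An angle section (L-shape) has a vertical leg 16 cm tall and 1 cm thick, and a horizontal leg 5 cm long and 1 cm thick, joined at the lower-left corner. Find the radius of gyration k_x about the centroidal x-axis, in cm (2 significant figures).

k_x ≈ 5.1 cm

Treat the section as a set of non-overlapping primitives; coordinates are from the bounding-box lower-left.
Vertical leg: 1 × 16, A = 16 cm², y = 8 cm, Ī = 341.3 cm⁴.
Horizontal leg (remainder): 4 × 1, A = 4 cm², y = 0.5 cm, Ī = 0.3333 cm⁴.
Centroid: ȳ = ΣA·y / ΣA = 6.5 cm.
Transfer each piece to the centroidal x-axis using Ī + A·d² with d = y − 6.5:
  vertical leg: d = 1.5 cm → contributes +377.3 cm⁴
  horizontal leg (remainder): d = -6 cm → contributes +144.3 cm⁴
Total I = 521.7 cm⁴.
Radius of gyration: k = √(I/A) = √(521.7 / 20) = 5.107 cm.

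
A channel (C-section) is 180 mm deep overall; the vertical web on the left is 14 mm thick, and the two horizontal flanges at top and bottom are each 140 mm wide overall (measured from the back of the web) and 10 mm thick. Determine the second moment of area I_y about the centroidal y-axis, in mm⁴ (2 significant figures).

I_y ≈ 9.5 × 10⁶ mm⁴

Break the section into simple shapes (no overlaps), measuring from the bottom-left corner of the bounding box.
Web: 14 × 180, A = 2 520 mm², x = 7 mm, Ī = 41 160 mm⁴.
Top flange (beyond web): 126 × 10, A = 1 260 mm², x = 77 mm, Ī = 1 666 980 mm⁴.
Bottom flange (beyond web): 126 × 10, A = 1 260 mm², x = 77 mm, Ī = 1 666 980 mm⁴.
Centroid: x̄ = ΣA·x / ΣA = 42 mm.
Transfer each piece to the centroidal y-axis using Ī + A·d² with d = x − 42:
  web: d = -35 mm → contributes +3 128 160 mm⁴
  top flange (beyond web): d = 35 mm → contributes +3 210 480 mm⁴
  bottom flange (beyond web): d = 35 mm → contributes +3 210 480 mm⁴
Total I = 9 549 120 mm⁴.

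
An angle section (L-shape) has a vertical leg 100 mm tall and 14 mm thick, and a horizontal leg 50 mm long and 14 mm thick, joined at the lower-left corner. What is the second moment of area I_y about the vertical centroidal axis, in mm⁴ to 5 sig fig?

Treat the section as a set of non-overlapping primitives; coordinates are from the bounding-box lower-left.
Vertical leg: 14 × 100, A = 1 400 mm², x = 7 mm, Ī = 22866.67 mm⁴.
Horizontal leg (remainder): 36 × 14, A = 504 mm², x = 32 mm, Ī = 54 432 mm⁴.
Centroid: x̄ = ΣA·x / ΣA = 13.61765 mm.
Transfer each piece to the vertical centroidal axis using Ī + A·d² with d = x − 13.61765:
  vertical leg: d = -6.617647 mm → contributes +84177.22 mm⁴
  horizontal leg (remainder): d = 18.38235 mm → contributes +224739.1 mm⁴
Total I = 308916.3 mm⁴.

I_y ≈ 3.0892 × 10⁵ mm⁴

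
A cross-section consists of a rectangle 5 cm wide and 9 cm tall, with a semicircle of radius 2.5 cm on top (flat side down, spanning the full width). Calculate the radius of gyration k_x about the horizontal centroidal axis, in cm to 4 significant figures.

Decompose the section into non-overlapping parts with the origin at the bottom-left of its bounding rectangle.
Rectangular body: 5 × 9, A = 45 cm², y = 4.5 cm, Ī = 303.75 cm⁴.
Semicircular cap: semicircle r = 2.5, A = 9.81748 cm², y = 10.061 cm, Ī = 4.28738 cm⁴.
Centroid: ȳ = ΣA·y / ΣA = 5.49595 cm.
Transfer each piece to the horizontal centroidal axis using Ī + A·d² with d = y − 5.49595:
  rectangular body: d = -0.995947 cm → contributes +348.386 cm⁴
  semicircular cap: d = 4.56509 cm → contributes +208.884 cm⁴
Total I = 557.27 cm⁴.
Radius of gyration: k = √(I/A) = √(557.27 / 54.8175) = 3.1884 cm.

k_x ≈ 3.188 cm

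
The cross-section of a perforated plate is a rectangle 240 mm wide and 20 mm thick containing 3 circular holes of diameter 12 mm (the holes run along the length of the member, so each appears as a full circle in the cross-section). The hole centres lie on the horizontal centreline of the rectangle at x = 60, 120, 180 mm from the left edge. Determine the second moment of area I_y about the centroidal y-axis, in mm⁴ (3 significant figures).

Split into non-overlapping primitives; take the origin at the lower-left of the bounding box.
Plate: 240 × 20, A = 4 800 mm², x = 120 mm, Ī = 23 040 000 mm⁴.
Hole 1 (subtracted): ⌀12, A = 113.1 mm², x = 60 mm, Ī = 1017.9 mm⁴.
Hole 2 (subtracted): ⌀12, A = 113.1 mm², x = 120 mm, Ī = 1017.9 mm⁴.
Hole 3 (subtracted): ⌀12, A = 113.1 mm², x = 180 mm, Ī = 1017.9 mm⁴.
By symmetry the centroid is at mid-width, x̄ = 120 mm.
Transfer each piece to the centroidal y-axis using Ī + A·d² with d = x − 120:
  plate: d = 0 mm → contributes +23 040 000 mm⁴
  hole 1: d = -60 mm → contributes −408 168 mm⁴
  hole 2: d = 0 mm → contributes −1017.9 mm⁴
  hole 3: d = 60 mm → contributes −408 168 mm⁴
Total I = 22 222 646 mm⁴.

I_y ≈ 2.22 × 10⁷ mm⁴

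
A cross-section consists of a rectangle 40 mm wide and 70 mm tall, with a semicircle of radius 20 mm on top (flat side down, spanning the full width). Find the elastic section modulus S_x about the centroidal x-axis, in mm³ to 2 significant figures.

S_x ≈ 4.5 × 10⁴ mm³

Treat the section as a set of non-overlapping primitives; coordinates are from the bounding-box lower-left.
Rectangular body: 40 × 70, A = 2 800 mm², y = 35 mm, Ī = 1 143 333 mm⁴.
Semicircular cap: semicircle r = 20, A = 628.3 mm², y = 78.49 mm, Ī = 17 561 mm⁴.
Centroid: ȳ = ΣA·y / ΣA = 42.97 mm.
Transfer each piece to the centroidal x-axis using Ī + A·d² with d = y − 42.97:
  rectangular body: d = -7.97 mm → contributes +1 321 202 mm⁴
  semicircular cap: d = 35.52 mm → contributes +810 204 mm⁴
Total I = 2 131 406 mm⁴.
Extreme fibre distance c = 47.03 mm; S = I/c = 45 320 mm³.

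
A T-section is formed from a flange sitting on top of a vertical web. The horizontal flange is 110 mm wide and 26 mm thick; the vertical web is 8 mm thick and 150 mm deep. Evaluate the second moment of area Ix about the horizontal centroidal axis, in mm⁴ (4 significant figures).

Treat the section as a set of non-overlapping primitives; coordinates are from the bounding-box lower-left.
Flange: 110 × 26, A = 2 860 mm², y = 163 mm, Ī = 161 113 mm⁴.
Web: 8 × 150, A = 1 200 mm², y = 75 mm, Ī = 2 250 000 mm⁴.
Centroid: ȳ = ΣA·y / ΣA = 136.99 mm.
Transfer each piece to the horizontal centroidal axis using Ī + A·d² with d = y − 136.99:
  flange: d = 26.0099 mm → contributes +2 095 939 mm⁴
  web: d = -61.9901 mm → contributes +6 861 334 mm⁴
Total I = 8 957 273 mm⁴.

Ix ≈ 8.957 × 10⁶ mm⁴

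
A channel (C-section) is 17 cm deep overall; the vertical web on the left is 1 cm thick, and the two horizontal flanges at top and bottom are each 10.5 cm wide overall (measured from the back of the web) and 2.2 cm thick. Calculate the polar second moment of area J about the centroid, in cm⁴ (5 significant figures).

Break the section into simple shapes (no overlaps), measuring from the bottom-left corner of the bounding box.
Web: 1 × 17, A = 17 cm², y = 8.5 cm, Ī = 409.4167 cm⁴.
Top flange (beyond web): 9.5 × 2.2, A = 20.9 cm², y = 15.9 cm, Ī = 8.429667 cm⁴.
Bottom flange (beyond web): 9.5 × 2.2, A = 20.9 cm², y = 1.1 cm, Ī = 8.429667 cm⁴.
By symmetry the centroid is at mid-height, ȳ = 8.5 cm.
Transfer each piece to the centroidal x-axis using Ī + A·d² with d = y − 8.5:
  web: d = 0 cm → contributes +409.4167 cm⁴
  top flange (beyond web): d = 7.4 cm → contributes +1152.914 cm⁴
  bottom flange (beyond web): d = -7.4 cm → contributes +1152.914 cm⁴
Total I = 2715.244 cm⁴.
For the y-axis: x̄ = 4.232143 cm.
Repeating about the centroidal y-axis gives I_y = 648.8813 cm⁴.
Polar second moment: J = I_x + I_y = 3364.125 cm⁴.

J ≈ 3364.1 cm⁴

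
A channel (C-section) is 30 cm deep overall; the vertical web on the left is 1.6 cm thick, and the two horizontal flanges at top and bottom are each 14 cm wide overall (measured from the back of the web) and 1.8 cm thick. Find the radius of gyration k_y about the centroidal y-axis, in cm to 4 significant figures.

Split into non-overlapping primitives; take the origin at the lower-left of the bounding box.
Web: 1.6 × 30, A = 48 cm², x = 0.8 cm, Ī = 10.24 cm⁴.
Top flange (beyond web): 12.4 × 1.8, A = 22.32 cm², x = 7.8 cm, Ī = 285.994 cm⁴.
Bottom flange (beyond web): 12.4 × 1.8, A = 22.32 cm², x = 7.8 cm, Ī = 285.994 cm⁴.
Centroid: x̄ = ΣA·x / ΣA = 4.17306 cm.
Transfer each piece to the centroidal y-axis using Ī + A·d² with d = x − 4.17306:
  web: d = -3.37306 cm → contributes +556.361 cm⁴
  top flange (beyond web): d = 3.62694 cm → contributes +579.607 cm⁴
  bottom flange (beyond web): d = 3.62694 cm → contributes +579.607 cm⁴
Total I = 1715.57 cm⁴.
Radius of gyration: k = √(I/A) = √(1715.57 / 92.64) = 4.30334 cm.

k_y ≈ 4.303 cm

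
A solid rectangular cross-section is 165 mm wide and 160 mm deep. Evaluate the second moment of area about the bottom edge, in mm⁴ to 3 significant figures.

I_base ≈ 2.25 × 10⁸ mm⁴

The section: 165 × 160, A = 26 400 mm², y = 80 mm, Ī = 56 320 000 mm⁴.
Transfer it to the base of the section using Ī + A·d² with d = y − 0:
  the section: d = 80 mm → contributes +225 280 000 mm⁴
Total I = 225 280 000 mm⁴.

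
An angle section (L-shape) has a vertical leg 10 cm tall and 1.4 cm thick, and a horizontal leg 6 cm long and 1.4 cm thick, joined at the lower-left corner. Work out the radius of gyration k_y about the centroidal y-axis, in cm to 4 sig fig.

Split into non-overlapping primitives; take the origin at the lower-left of the bounding box.
Vertical leg: 1.4 × 10, A = 14 cm², x = 0.7 cm, Ī = 2.28667 cm⁴.
Horizontal leg (remainder): 4.6 × 1.4, A = 6.44 cm², x = 3.7 cm, Ī = 11.3559 cm⁴.
Centroid: x̄ = ΣA·x / ΣA = 1.64521 cm.
Transfer each piece to the centroidal y-axis using Ī + A·d² with d = x − 1.64521:
  vertical leg: d = -0.945205 cm → contributes +14.7945 cm⁴
  horizontal leg (remainder): d = 2.05479 cm → contributes +38.5467 cm⁴
Total I = 53.3412 cm⁴.
Radius of gyration: k = √(I/A) = √(53.3412 / 20.44) = 1.61544 cm.

k_y ≈ 1.615 cm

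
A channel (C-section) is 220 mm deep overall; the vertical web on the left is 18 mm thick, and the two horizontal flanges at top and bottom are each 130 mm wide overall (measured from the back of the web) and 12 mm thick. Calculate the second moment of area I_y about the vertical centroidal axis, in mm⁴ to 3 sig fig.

Split into non-overlapping primitives; take the origin at the lower-left of the bounding box.
Web: 18 × 220, A = 3 960 mm², x = 9 mm, Ī = 106 920 mm⁴.
Top flange (beyond web): 112 × 12, A = 1 344 mm², x = 74 mm, Ī = 1 404 928 mm⁴.
Bottom flange (beyond web): 112 × 12, A = 1 344 mm², x = 74 mm, Ī = 1 404 928 mm⁴.
Centroid: x̄ = ΣA·x / ΣA = 35.282 mm.
Transfer each piece to the vertical centroidal axis using Ī + A·d² with d = x − 35.282:
  web: d = -26.282 mm → contributes +2 842 179 mm⁴
  top flange (beyond web): d = 38.718 mm → contributes +3 419 739 mm⁴
  bottom flange (beyond web): d = 38.718 mm → contributes +3 419 739 mm⁴
Total I = 9 681 657 mm⁴.

I_y ≈ 9.68 × 10⁶ mm⁴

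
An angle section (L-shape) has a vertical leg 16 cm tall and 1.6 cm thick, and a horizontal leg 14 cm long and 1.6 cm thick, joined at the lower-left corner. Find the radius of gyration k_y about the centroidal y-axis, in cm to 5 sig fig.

Decompose the section into non-overlapping parts with the origin at the bottom-left of its bounding rectangle.
Vertical leg: 1.6 × 16, A = 25.6 cm², x = 0.8 cm, Ī = 5.461333 cm⁴.
Horizontal leg (remainder): 12.4 × 1.6, A = 19.84 cm², x = 7.8 cm, Ī = 254.2165 cm⁴.
Centroid: x̄ = ΣA·x / ΣA = 3.856338 cm.
Transfer each piece to the centroidal y-axis using Ī + A·d² with d = x − 3.856338:
  vertical leg: d = -3.056338 cm → contributes +244.5961 cm⁴
  horizontal leg (remainder): d = 3.943662 cm → contributes +562.7775 cm⁴
Total I = 807.3736 cm⁴.
Radius of gyration: k = √(I/A) = √(807.3736 / 45.44) = 4.215199 cm.

k_y ≈ 4.2152 cm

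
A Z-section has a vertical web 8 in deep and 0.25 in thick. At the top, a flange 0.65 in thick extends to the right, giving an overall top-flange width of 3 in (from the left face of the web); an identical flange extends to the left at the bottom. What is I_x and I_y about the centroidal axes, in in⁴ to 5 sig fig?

Treat the section as a set of non-overlapping primitives; coordinates are from the bounding-box lower-left.
Web: 0.25 × 8, A = 2 in², y = 4 in, Ī = 10.66667 in⁴.
Top flange (beyond web): 2.75 × 0.65, A = 1.7875 in², y = 7.675 in, Ī = 0.0629349 in⁴.
Bottom flange (beyond web): 2.75 × 0.65, A = 1.7875 in², y = 0.325 in, Ī = 0.0629349 in⁴.
Centroid: ȳ = ΣA·y / ΣA = 4 in.
Transfer each piece to the centroidal x-axis using Ī + A·d² with d = y − 4:
  web: d = 0 in → contributes +10.66667 in⁴
  top flange (beyond web): d = 3.675 in → contributes +24.20424 in⁴
  bottom flange (beyond web): d = -3.675 in → contributes +24.20424 in⁴
Total I = 59.07515 in⁴.
For the y-axis: x̄ = 2.875 in.
Repeating about the centroidal y-axis gives I_y = 10.30716 in⁴.

I_x ≈ 59.075 in⁴, I_y ≈ 10.307 in⁴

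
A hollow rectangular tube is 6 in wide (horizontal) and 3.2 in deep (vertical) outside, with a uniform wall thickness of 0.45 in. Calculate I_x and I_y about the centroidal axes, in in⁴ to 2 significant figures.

Break the section into simple shapes (no overlaps), measuring from the bottom-left corner of the bounding box.
Outer rectangle: 6 × 3.2, A = 19.2 in², y = 1.6 in, Ī = 16.38 in⁴.
Inner void (subtracted): 5.1 × 2.3, A = 11.73 in², y = 1.6 in, Ī = 5.171 in⁴.
By symmetry the centroid is at mid-height, ȳ = 1.6 in.
All pieces are centred on the centroidal x-axis, so I = ΣĪ (holes subtracted) = 11.21 in⁴.
Repeating about the centroidal y-axis gives I_y = 32.18 in⁴.

I_x ≈ 11 in⁴, I_y ≈ 32 in⁴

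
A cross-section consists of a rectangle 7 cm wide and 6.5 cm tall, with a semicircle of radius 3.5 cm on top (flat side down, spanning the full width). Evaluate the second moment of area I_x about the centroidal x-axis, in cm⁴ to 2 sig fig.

I_x ≈ 480 cm⁴

Break the section into simple shapes (no overlaps), measuring from the bottom-left corner of the bounding box.
Rectangular body: 7 × 6.5, A = 45.5 cm², y = 3.25 cm, Ī = 160.2 cm⁴.
Semicircular cap: semicircle r = 3.5, A = 19.24 cm², y = 7.985 cm, Ī = 16.47 cm⁴.
Centroid: ȳ = ΣA·y / ΣA = 4.657 cm.
Transfer each piece to the centroidal x-axis using Ī + A·d² with d = y − 4.657:
  rectangular body: d = -1.407 cm → contributes +250.3 cm⁴
  semicircular cap: d = 3.328 cm → contributes +229.6 cm⁴
Total I = 479.9 cm⁴.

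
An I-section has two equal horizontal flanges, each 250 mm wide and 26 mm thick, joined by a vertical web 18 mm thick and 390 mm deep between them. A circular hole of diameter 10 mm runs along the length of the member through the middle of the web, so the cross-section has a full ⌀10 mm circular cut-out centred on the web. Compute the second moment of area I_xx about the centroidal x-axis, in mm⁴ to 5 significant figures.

I_xx ≈ 6.5214 × 10⁸ mm⁴

Treat the section as a set of non-overlapping primitives; coordinates are from the bounding-box lower-left.
Bottom flange: 250 × 26, A = 6 500 mm², y = 13 mm, Ī = 366166.7 mm⁴.
Web: 18 × 390, A = 7 020 mm², y = 221 mm, Ī = 88 978 500 mm⁴.
Top flange: 250 × 26, A = 6 500 mm², y = 429 mm, Ī = 366166.7 mm⁴.
Hole (subtracted): ⌀10, A = 78.53982 mm², y = 221 mm, Ī = 490.8739 mm⁴.
By symmetry the centroid is at mid-height, ȳ = 221 mm.
Transfer each piece to the centroidal x-axis using Ī + A·d² with d = y − 221:
  bottom flange: d = -208 mm → contributes +281 582 167 mm⁴
  web: d = 0 mm → contributes +88 978 500 mm⁴
  top flange: d = 208 mm → contributes +281 582 167 mm⁴
  hole: d = 0 mm → contributes −490.8739 mm⁴
Total I = 652 142 342 mm⁴.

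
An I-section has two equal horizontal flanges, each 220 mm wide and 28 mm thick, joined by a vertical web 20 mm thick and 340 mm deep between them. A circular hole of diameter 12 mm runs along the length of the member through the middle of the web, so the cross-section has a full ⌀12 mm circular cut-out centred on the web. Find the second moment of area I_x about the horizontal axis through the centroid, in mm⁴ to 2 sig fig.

I_x ≈ 4.8 × 10⁸ mm⁴

Treat the section as a set of non-overlapping primitives; coordinates are from the bounding-box lower-left.
Bottom flange: 220 × 28, A = 6 160 mm², y = 14 mm, Ī = 402 453 mm⁴.
Web: 20 × 340, A = 6 800 mm², y = 198 mm, Ī = 65 506 667 mm⁴.
Top flange: 220 × 28, A = 6 160 mm², y = 382 mm, Ī = 402 453 mm⁴.
Hole (subtracted): ⌀12, A = 113.1 mm², y = 198 mm, Ī = 1 018 mm⁴.
By symmetry the centroid is at mid-height, ȳ = 198 mm.
Transfer each piece to the horizontal axis through the centroid using Ī + A·d² with d = y − 198:
  bottom flange: d = -184 mm → contributes +208 955 413 mm⁴
  web: d = 0 mm → contributes +65 506 667 mm⁴
  top flange: d = 184 mm → contributes +208 955 413 mm⁴
  hole: d = 0 mm → contributes −1 018 mm⁴
Total I = 483 416 475 mm⁴.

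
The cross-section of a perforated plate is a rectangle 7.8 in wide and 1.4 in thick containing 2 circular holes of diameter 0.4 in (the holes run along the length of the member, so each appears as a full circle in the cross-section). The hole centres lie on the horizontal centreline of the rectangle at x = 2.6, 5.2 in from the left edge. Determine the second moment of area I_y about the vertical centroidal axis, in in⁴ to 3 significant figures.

I_y ≈ 54.9 in⁴

Break the section into simple shapes (no overlaps), measuring from the bottom-left corner of the bounding box.
Plate: 7.8 × 1.4, A = 10.92 in², x = 3.9 in, Ī = 55.364 in⁴.
Hole 1 (subtracted): ⌀0.4, A = 0.12566 in², x = 2.6 in, Ī = 0.0012566 in⁴.
Hole 2 (subtracted): ⌀0.4, A = 0.12566 in², x = 5.2 in, Ī = 0.0012566 in⁴.
By symmetry the centroid is at mid-width, x̄ = 3.9 in.
Transfer each piece to the vertical centroidal axis using Ī + A·d² with d = x − 3.9:
  plate: d = 0 in → contributes +55.364 in⁴
  hole 1: d = -1.3 in → contributes −0.21363 in⁴
  hole 2: d = 1.3 in → contributes −0.21363 in⁴
Total I = 54.937 in⁴.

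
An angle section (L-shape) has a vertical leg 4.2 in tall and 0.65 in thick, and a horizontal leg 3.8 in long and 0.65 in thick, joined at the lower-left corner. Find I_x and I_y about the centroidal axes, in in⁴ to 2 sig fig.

Split into non-overlapping primitives; take the origin at the lower-left of the bounding box.
Vertical leg: 0.65 × 4.2, A = 2.73 in², y = 2.1 in, Ī = 4.013 in⁴.
Horizontal leg (remainder): 3.15 × 0.65, A = 2.048 in², y = 0.325 in, Ī = 0.07209 in⁴.
Centroid: ȳ = ΣA·y / ΣA = 1.339 in.
Transfer each piece to the centroidal x-axis using Ī + A·d² with d = y − 1.339:
  vertical leg: d = 0.7607 in → contributes +5.593 in⁴
  horizontal leg (remainder): d = -1.014 in → contributes +2.179 in⁴
Total I = 7.771 in⁴.
For the y-axis: x̄ = 1.139 in.
Repeating about the centroidal y-axis gives I_y = 6.013 in⁴.

I_x ≈ 7.8 in⁴, I_y ≈ 6.0 in⁴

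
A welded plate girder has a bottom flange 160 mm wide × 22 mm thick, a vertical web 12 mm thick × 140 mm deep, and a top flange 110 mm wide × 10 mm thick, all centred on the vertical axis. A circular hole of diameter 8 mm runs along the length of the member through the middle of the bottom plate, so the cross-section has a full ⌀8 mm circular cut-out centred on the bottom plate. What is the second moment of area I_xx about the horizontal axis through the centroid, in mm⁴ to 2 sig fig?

I_xx ≈ 2.6 × 10⁷ mm⁴

Treat the section as a set of non-overlapping primitives; coordinates are from the bounding-box lower-left.
Bottom plate: 160 × 22, A = 3 520 mm², y = 11 mm, Ī = 141 973 mm⁴.
Web plate: 12 × 140, A = 1 680 mm², y = 92 mm, Ī = 2 744 000 mm⁴.
Top plate: 110 × 10, A = 1 100 mm², y = 167 mm, Ī = 9 167 mm⁴.
Hole (subtracted): ⌀8, A = 50.27 mm², y = 11 mm, Ī = 201.1 mm⁴.
Centroid: ȳ = ΣA·y / ΣA = 60.23 mm.
Transfer each piece to the horizontal axis through the centroid using Ī + A·d² with d = y − 60.23:
  bottom plate: d = -49.23 mm → contributes +8 673 329 mm⁴
  web plate: d = 31.77 mm → contributes +4 439 584 mm⁴
  top plate: d = 106.8 mm → contributes +12 548 774 mm⁴
  hole: d = -49.23 mm → contributes −122 029 mm⁴
Total I = 25 539 658 mm⁴.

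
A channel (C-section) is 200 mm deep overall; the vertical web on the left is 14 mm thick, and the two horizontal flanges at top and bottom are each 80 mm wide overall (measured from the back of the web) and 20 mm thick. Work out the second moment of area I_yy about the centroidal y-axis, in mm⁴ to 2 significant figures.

I_yy ≈ 3.2 × 10⁶ mm⁴

Decompose the section into non-overlapping parts with the origin at the bottom-left of its bounding rectangle.
Web: 14 × 200, A = 2 800 mm², x = 7 mm, Ī = 45 733 mm⁴.
Top flange (beyond web): 66 × 20, A = 1 320 mm², x = 47 mm, Ī = 479 160 mm⁴.
Bottom flange (beyond web): 66 × 20, A = 1 320 mm², x = 47 mm, Ī = 479 160 mm⁴.
Centroid: x̄ = ΣA·x / ΣA = 26.41 mm.
Transfer each piece to the centroidal y-axis using Ī + A·d² with d = x − 26.41:
  web: d = -19.41 mm → contributes +1 100 820 mm⁴
  top flange (beyond web): d = 20.59 mm → contributes +1 038 676 mm⁴
  bottom flange (beyond web): d = 20.59 mm → contributes +1 038 676 mm⁴
Total I = 3 178 171 mm⁴.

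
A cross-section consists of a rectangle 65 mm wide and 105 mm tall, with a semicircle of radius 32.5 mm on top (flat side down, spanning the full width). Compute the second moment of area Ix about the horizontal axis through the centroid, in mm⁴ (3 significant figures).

Split into non-overlapping primitives; take the origin at the lower-left of the bounding box.
Rectangular body: 65 × 105, A = 6 825 mm², y = 52.5 mm, Ī = 6 270 469 mm⁴.
Semicircular cap: semicircle r = 32.5, A = 1659.2 mm², y = 118.79 mm, Ī = 122 452 mm⁴.
Centroid: ȳ = ΣA·y / ΣA = 65.464 mm.
Transfer each piece to the horizontal axis through the centroid using Ī + A·d² with d = y − 65.464:
  rectangular body: d = -12.964 mm → contributes +7 417 565 mm⁴
  semicircular cap: d = 53.329 mm → contributes +4 841 081 mm⁴
Total I = 12 258 646 mm⁴.

Ix ≈ 1.23 × 10⁷ mm⁴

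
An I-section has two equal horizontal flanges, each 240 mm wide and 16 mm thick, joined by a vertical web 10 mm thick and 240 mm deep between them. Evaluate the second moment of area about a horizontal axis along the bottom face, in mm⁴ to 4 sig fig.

I_base ≈ 3.240 × 10⁸ mm⁴

Treat the section as a set of non-overlapping primitives; coordinates are from the bounding-box lower-left.
Bottom flange: 240 × 16, A = 3 840 mm², y = 8 mm, Ī = 81 920 mm⁴.
Web: 10 × 240, A = 2 400 mm², y = 136 mm, Ī = 11 520 000 mm⁴.
Top flange: 240 × 16, A = 3 840 mm², y = 264 mm, Ī = 81 920 mm⁴.
Transfer each piece to the base of the section using Ī + A·d² with d = y − 0:
  bottom flange: d = 8 mm → contributes +327 680 mm⁴
  web: d = 136 mm → contributes +55 910 400 mm⁴
  top flange: d = 264 mm → contributes +267 714 560 mm⁴
Total I = 323 952 640 mm⁴.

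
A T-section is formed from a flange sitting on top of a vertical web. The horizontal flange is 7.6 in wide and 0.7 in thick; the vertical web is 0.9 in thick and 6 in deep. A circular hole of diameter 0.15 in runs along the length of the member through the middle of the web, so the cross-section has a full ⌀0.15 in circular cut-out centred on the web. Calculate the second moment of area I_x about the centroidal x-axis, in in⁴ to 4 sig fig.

I_x ≈ 46.44 in⁴

Split into non-overlapping primitives; take the origin at the lower-left of the bounding box.
Flange: 7.6 × 0.7, A = 5.32 in², y = 6.35 in, Ī = 0.217233 in⁴.
Web: 0.9 × 6, A = 5.4 in², y = 3 in, Ī = 16.2 in⁴.
Hole (subtracted): ⌀0.15, A = 0.0176715 in², y = 3 in, Ī = 0.0000248505 in⁴.
Centroid: ȳ = ΣA·y / ΣA = 4.66525 in.
Transfer each piece to the centroidal x-axis using Ī + A·d² with d = y − 4.66525:
  flange: d = 1.68475 in → contributes +15.3175 in⁴
  web: d = -1.66525 in → contributes +31.1744 in⁴
  hole: d = -1.66525 in → contributes −0.0490285 in⁴
Total I = 46.4429 in⁴.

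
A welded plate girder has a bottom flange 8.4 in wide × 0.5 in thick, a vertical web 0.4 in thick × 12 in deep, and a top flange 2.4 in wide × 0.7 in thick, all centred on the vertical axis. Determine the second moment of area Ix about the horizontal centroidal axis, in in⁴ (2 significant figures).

Ix ≈ 270 in⁴

Split into non-overlapping primitives; take the origin at the lower-left of the bounding box.
Bottom plate: 8.4 × 0.5, A = 4.2 in², y = 0.25 in, Ī = 0.0875 in⁴.
Web plate: 0.4 × 12, A = 4.8 in², y = 6.5 in, Ī = 57.6 in⁴.
Top plate: 2.4 × 0.7, A = 1.68 in², y = 12.85 in, Ī = 0.0686 in⁴.
Centroid: ȳ = ΣA·y / ΣA = 5.041 in.
Transfer each piece to the horizontal centroidal axis using Ī + A·d² with d = y − 5.041:
  bottom plate: d = -4.791 in → contributes +96.49 in⁴
  web plate: d = 1.459 in → contributes +67.82 in⁴
  top plate: d = 7.809 in → contributes +102.5 in⁴
Total I = 266.8 in⁴.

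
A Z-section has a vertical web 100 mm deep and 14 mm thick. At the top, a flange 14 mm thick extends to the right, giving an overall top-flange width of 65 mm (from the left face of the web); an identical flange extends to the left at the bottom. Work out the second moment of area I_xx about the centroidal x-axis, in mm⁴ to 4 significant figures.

I_xx ≈ 3.830 × 10⁶ mm⁴

Decompose the section into non-overlapping parts with the origin at the bottom-left of its bounding rectangle.
Web: 14 × 100, A = 1 400 mm², y = 50 mm, Ī = 1 166 667 mm⁴.
Top flange (beyond web): 51 × 14, A = 714 mm², y = 93 mm, Ī = 11 662 mm⁴.
Bottom flange (beyond web): 51 × 14, A = 714 mm², y = 7 mm, Ī = 11 662 mm⁴.
Centroid: ȳ = ΣA·y / ΣA = 50 mm.
Transfer each piece to the centroidal x-axis using Ī + A·d² with d = y − 50:
  web: d = 0 mm → contributes +1 166 667 mm⁴
  top flange (beyond web): d = 43 mm → contributes +1 331 848 mm⁴
  bottom flange (beyond web): d = -43 mm → contributes +1 331 848 mm⁴
Total I = 3 830 363 mm⁴.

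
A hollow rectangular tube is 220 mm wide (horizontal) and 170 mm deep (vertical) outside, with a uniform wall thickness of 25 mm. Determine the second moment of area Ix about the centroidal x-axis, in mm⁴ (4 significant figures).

Break the section into simple shapes (no overlaps), measuring from the bottom-left corner of the bounding box.
Outer rectangle: 220 × 170, A = 37 400 mm², y = 85 mm, Ī = 90 071 667 mm⁴.
Inner void (subtracted): 170 × 120, A = 20 400 mm², y = 85 mm, Ī = 24 480 000 mm⁴.
By symmetry the centroid is at mid-height, ȳ = 85 mm.
All pieces are centred on the centroidal x-axis, so I = ΣĪ (holes subtracted) = 65 591 667 mm⁴.

Ix ≈ 6.559 × 10⁷ mm⁴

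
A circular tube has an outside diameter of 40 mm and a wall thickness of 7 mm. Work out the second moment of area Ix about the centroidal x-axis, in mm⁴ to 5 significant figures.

Split into non-overlapping primitives; take the origin at the lower-left of the bounding box.
Outer circle: ⌀40, A = 1256.637 mm², y = 20 mm, Ī = 125663.7 mm⁴.
Bore (subtracted): ⌀26, A = 530.9292 mm², y = 20 mm, Ī = 22431.76 mm⁴.
By symmetry the centroid is at mid-height, ȳ = 20 mm.
All pieces are centred on the centroidal x-axis, so I = ΣĪ (holes subtracted) = 103231.9 mm⁴.

Ix ≈ 1.0323 × 10⁵ mm⁴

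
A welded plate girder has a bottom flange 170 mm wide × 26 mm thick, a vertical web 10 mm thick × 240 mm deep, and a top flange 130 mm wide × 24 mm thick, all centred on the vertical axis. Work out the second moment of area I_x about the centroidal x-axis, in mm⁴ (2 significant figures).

I_x ≈ 1.4 × 10⁸ mm⁴

Treat the section as a set of non-overlapping primitives; coordinates are from the bounding-box lower-left.
Bottom plate: 170 × 26, A = 4 420 mm², y = 13 mm, Ī = 248 993 mm⁴.
Web plate: 10 × 240, A = 2 400 mm², y = 146 mm, Ī = 11 520 000 mm⁴.
Top plate: 130 × 24, A = 3 120 mm², y = 278 mm, Ī = 149 760 mm⁴.
Centroid: ȳ = ΣA·y / ΣA = 128.3 mm.
Transfer each piece to the centroidal x-axis using Ī + A·d² with d = y − 128.3:
  bottom plate: d = -115.3 mm → contributes +59 000 463 mm⁴
  web plate: d = 17.71 mm → contributes +12 272 597 mm⁴
  top plate: d = 149.7 mm → contributes +70 076 947 mm⁴
Total I = 141 350 007 mm⁴.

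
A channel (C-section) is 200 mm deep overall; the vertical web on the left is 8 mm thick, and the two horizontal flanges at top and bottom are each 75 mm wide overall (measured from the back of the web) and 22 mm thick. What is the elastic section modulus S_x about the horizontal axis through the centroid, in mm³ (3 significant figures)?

S_x ≈ 2.88 × 10⁵ mm³

Decompose the section into non-overlapping parts with the origin at the bottom-left of its bounding rectangle.
Web: 8 × 200, A = 1 600 mm², y = 100 mm, Ī = 5 333 333 mm⁴.
Top flange (beyond web): 67 × 22, A = 1 474 mm², y = 189 mm, Ī = 59 451 mm⁴.
Bottom flange (beyond web): 67 × 22, A = 1 474 mm², y = 11 mm, Ī = 59 451 mm⁴.
By symmetry the centroid is at mid-height, ȳ = 100 mm.
Transfer each piece to the horizontal axis through the centroid using Ī + A·d² with d = y − 100:
  web: d = 0 mm → contributes +5 333 333 mm⁴
  top flange (beyond web): d = 89 mm → contributes +11 735 005 mm⁴
  bottom flange (beyond web): d = -89 mm → contributes +11 735 005 mm⁴
Total I = 28 803 344 mm⁴.
Extreme fibre distance c = 100 mm; S = I/c = 288 033 mm³.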